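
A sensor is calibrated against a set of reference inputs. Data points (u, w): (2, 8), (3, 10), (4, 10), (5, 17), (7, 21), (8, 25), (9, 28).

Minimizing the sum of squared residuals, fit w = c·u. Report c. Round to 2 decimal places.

c = 3.10

Setting ∂/∂c … = 0 gives: 248·c = 770.
(Σu·u = 248, Σu·w = 770.)
Hence c = 770 / 248 ≈ 3.10484.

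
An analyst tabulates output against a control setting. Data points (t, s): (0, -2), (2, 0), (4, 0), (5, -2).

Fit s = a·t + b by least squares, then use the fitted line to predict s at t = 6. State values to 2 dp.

ŝ = -0.78

Compute the Gram sums: Σt·t = 45, Σt = 11, Σ1 = 4.
And Σt·s = -10, Σs = -4.
Eliminating b: 4·(row 1) − 11·(row 2) gives 59·a = 4·(-10) − 11·(-4) = 4, so a = 4/59.
Then b = ((-4) − 11·(4/59))/4 = -70/59.
At t = 6: ŝ = (4/59)·(6) + (-70/59)·(1) = -46/59.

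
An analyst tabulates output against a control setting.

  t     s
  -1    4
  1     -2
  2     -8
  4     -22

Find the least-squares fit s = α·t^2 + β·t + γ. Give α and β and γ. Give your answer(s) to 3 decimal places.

α = -0.667, β = -3.231, γ = 1.513

The normal system XᵀX·[α, β, γ]ᵀ = Xᵀs is [[274, 72, 22]; [72, 22, 6]; [22, 6, 4]]·[α, β, γ]ᵀ = [-382, -110, -28]ᵀ.
Row-reducing yields α = -2/3, β = -42/13, γ = 59/39.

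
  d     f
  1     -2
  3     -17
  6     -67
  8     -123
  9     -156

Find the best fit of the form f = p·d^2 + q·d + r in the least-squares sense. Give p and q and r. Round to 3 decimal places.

p = -2.041, q = 1.190, r = -1.460

Entries of XᵀX: Σd^2·d^2 = 12035, Σd^2·d = 1485, Σd^2 = 191, Σd·d = 191, Σd = 27, Σ1 = 5.
Right-hand side: Σd^2·f = -23075, Σd·f = -2843, Σf = -365.
So XᵀX·[p, q, r]ᵀ = Xᵀf: [[12035, 1485, 191]; [1485, 191, 27]; [191, 27, 5]]·[p, q, r]ᵀ = [-23075, -2843, -365]ᵀ.
Row-reducing yields p = -7178/3517, q = 4184/3517, r = -5135/3517.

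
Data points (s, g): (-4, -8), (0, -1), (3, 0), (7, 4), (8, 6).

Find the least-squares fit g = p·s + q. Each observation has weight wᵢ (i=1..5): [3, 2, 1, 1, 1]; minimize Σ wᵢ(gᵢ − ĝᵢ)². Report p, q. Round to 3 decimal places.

p = 1.112, q = -2.834

Entries of MᵀWM: Σwᵢ·s·s = 170, Σwᵢ·s = 6, Σwᵢ·1 = 8.
Moment sums: Σwᵢ·s·g = 172, Σwᵢ·g = -16.
Determinant 170·8 − 6² = 1324.
p = (172·8 − 6·(-16))/1324 = 368/331; q = (170·(-16) − 6·172)/1324 = -938/331.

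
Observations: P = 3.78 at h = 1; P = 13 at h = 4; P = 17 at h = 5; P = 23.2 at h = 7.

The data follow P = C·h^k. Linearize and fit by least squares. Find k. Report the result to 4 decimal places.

k = 0.9290

With ln Pᵢ as the transformed response and ln hᵢ as the regressor:
Sums: Σln h = 4.9416, Σ(ln h)² = 8.2987, Σln P = 9.8720, Σln h·ln P = 14.2339.
Normal system: [[8.2987, 4.9416]; [4.9416, 4]]·[k, ln C]ᵀ = [14.2339, 9.8720]ᵀ.
Solving (det = 8.7748): k = 0.92896, ln C = 1.32036.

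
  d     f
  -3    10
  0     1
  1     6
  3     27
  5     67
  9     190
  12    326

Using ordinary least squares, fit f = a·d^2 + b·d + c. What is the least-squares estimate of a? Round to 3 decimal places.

Normal-equation sums: Σd^2·d^2 = 28085, Σd^2·d = 2583, Σd^2 = 269, Σd·d = 269, Σd = 27, Σ1 = 7.
For Aᵀf: Σd^2·f = 64348, Σd·f = 6014, Σf = 627.
AᵀA·[a, b, c]ᵀ = Aᵀf becomes [[28085, 2583, 269]; [2583, 269, 27]; [269, 27, 7]]·[a, b, c]ᵀ = [64348, 6014, 627]ᵀ.
Solving the 3×3 system (Gaussian elimination) gives a = 944425/470302, b = 702011/235151, c = 417205/470302.

a = 2.008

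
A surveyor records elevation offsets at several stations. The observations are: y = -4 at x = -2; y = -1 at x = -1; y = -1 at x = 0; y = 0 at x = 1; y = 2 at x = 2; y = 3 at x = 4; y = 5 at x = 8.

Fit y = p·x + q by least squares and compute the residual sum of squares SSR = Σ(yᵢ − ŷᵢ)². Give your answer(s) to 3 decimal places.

SSR = 5.023

Sums needed: Σx·x = 90, Σx = 12, Σ1 = 7.
Moment sums: Σx·y = 65, Σy = 4.
det = 90·7 − 12² = 486.
p = (65·7 − 12·4)/486 = 407/486; q = (90·4 − 12·65)/486 = -70/81.
Residuals: -355/243, 341/486, -11/81, 13/486, 289/243, 125/243, -203/243; SSR = 2441/486.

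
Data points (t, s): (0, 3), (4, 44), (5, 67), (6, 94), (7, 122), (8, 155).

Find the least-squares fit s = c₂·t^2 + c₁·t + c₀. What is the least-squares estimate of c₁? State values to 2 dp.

c₁ = 2.28

Compute the Gram sums: Σt^2·t^2 = 8674, Σt^2·t = 1260, Σt^2 = 190, Σt·t = 190, Σt = 30, Σ1 = 6.
Right-hand side: Σt^2·s = 21661, Σt·s = 3169, Σs = 485.
Normal equations: [[8674, 1260, 190]; [1260, 190, 30]; [190, 30, 6]]·[c₂, c₁, c₀]ᵀ = [21661, 3169, 485]ᵀ.
Inverting the 3×3 Gram matrix, [c₂, c₁, c₀]ᵀ = [3220/1529, 17422/7645, 8411/3058]ᵀ.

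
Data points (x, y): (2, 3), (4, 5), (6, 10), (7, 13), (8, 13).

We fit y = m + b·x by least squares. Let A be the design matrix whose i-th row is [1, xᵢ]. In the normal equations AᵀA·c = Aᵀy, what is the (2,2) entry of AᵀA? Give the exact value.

Row 2 ↔ basis x, column 2 ↔ basis x, so (AᵀA)_{2,2} = Σᵢ (x)·(x) = (2)·(2) + (4)·(4) + (6)·(6) + (7)·(7) + (8)·(8) = 169.

169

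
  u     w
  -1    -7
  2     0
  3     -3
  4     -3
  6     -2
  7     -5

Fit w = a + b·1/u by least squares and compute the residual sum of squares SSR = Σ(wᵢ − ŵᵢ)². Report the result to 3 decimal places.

Normal-equation sums: Σ1 = 6, Σ1/u = 11/28, Σ1/u·1/u = 10385/7056.
Right-hand side: Σw = -20, Σ1/u·w = 353/84.
AᵀA·[a, b]ᵀ = Aᵀw becomes [[6, 11/28]; [11/28, 10385/7056]]·[a, b]ᵀ = [-20, 353/84]ᵀ.
Determinant 6·(10385/7056) − (11/28)² = 20407/2352.
a = ((-20)·(10385/7056) − (11/28)·(353/84))/(20407/2352) = -219349/61221; b = (6·(353/84) − (11/28)·(-20))/(20407/2352) = 77784/20407.
Residuals: 24154/61221, 102673/61221, -42098/61221, -22652/61221, 58015/61221, -120092/61221; SSR = 509602/61221.

SSR = 8.324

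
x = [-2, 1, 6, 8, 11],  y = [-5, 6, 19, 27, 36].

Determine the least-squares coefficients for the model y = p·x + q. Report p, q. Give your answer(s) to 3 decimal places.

From the data, Σx·x = 226, Σx = 24, Σ1 = 5.
Moment sums: Σx·y = 742, Σy = 83.
Δ = 226·5 − 24² = 554.
p = (742·5 − 24·83)/554 = 859/277; q = (226·83 − 24·742)/554 = 475/277.

p = 3.101, q = 1.715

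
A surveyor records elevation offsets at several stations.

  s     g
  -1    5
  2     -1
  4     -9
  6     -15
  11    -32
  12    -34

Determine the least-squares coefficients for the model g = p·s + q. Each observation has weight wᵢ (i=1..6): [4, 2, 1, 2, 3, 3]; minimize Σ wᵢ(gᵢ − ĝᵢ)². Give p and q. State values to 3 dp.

p = -3.094, q = 2.935

With design matrix A, AᵀWA = [[895, 85]; [85, 15]] and AᵀWg = [-2520, -219]ᵀ.
Eliminating q: 15·(row 1) − 85·(row 2) gives 6200·p = 15·(-2520) − 85·(-219) = -19185, so p = -3837/1240.
Then q = ((-219) − 85·(-3837/1240))/15 = 3639/1240.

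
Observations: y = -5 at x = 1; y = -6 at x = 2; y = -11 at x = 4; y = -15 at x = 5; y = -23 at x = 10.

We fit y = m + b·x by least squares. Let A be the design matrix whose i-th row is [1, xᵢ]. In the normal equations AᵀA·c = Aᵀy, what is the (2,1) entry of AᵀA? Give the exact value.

22

Row 2 ↔ basis x, column 1 ↔ basis 1, so (AᵀA)_{2,1} = Σᵢ x = (1)·(1) + (2)·(1) + (4)·(1) + (5)·(1) + (10)·(1) = 22.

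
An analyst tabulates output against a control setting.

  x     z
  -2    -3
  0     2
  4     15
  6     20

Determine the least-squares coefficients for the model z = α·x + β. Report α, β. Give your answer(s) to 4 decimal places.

α = 2.9500, β = 2.6000

Compute the Gram sums: Σx·x = 56, Σx = 8, Σ1 = 4.
Moment sums: Σx·z = 186, Σz = 34.
AᵀA·[α, β]ᵀ = Aᵀz becomes [[56, 8]; [8, 4]]·[α, β]ᵀ = [186, 34]ᵀ.
det = 56·4 − 8² = 160.
α = (186·4 − 8·34)/160 = 59/20; β = (56·34 − 8·186)/160 = 13/5.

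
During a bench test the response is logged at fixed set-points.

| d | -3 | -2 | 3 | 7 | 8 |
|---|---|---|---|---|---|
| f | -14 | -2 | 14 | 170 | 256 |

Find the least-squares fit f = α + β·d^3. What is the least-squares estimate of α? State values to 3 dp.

Sums needed: Σ1 = 5, Σd^3 = 847, Σd^3·d^3 = 381315.
For Mᵀf: Σf = 424, Σd^3·f = 190154.
MᵀM·[α, β]ᵀ = Mᵀf becomes [[5, 847]; [847, 381315]]·[α, β]ᵀ = [424, 190154]ᵀ.
det = 5·381315 − 847² = 1189166.
α = (424·381315 − 847·190154)/1189166 = 28051/54053; β = (5·190154 − 847·424)/1189166 = 295821/594583.

α = 0.519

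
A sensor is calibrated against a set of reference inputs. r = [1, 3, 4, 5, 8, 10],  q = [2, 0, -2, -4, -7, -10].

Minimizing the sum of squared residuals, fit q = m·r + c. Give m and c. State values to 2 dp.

m = -1.34, c = 3.43

Forming MᵀM = [[215, 31]; [31, 6]] and Mᵀq = [-182, -21]ᵀ gives MᵀM·[m, c]ᵀ = Mᵀq.
Determinant 215·6 − 31² = 329.
m = ((-182)·6 − 31·(-21))/329 = -63/47; c = (215·(-21) − 31·(-182))/329 = 161/47.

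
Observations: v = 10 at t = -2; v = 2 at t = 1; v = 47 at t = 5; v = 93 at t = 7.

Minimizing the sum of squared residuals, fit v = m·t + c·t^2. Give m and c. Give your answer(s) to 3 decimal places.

From the data, Σt·t = 79, Σt·t^2 = 461, Σt^2·t^2 = 3043.
Right-hand side: Σt·v = 868, Σt^2·v = 5774.
XᵀX·[m, c]ᵀ = Xᵀv becomes [[79, 461]; [461, 3043]]·[m, c]ᵀ = [868, 5774]ᵀ.
Determinant 79·3043 − 461² = 27876.
m = (868·3043 − 461·5774)/27876 = -3415/4646; c = (79·5774 − 461·868)/27876 = 9333/4646.

m = -0.735, c = 2.009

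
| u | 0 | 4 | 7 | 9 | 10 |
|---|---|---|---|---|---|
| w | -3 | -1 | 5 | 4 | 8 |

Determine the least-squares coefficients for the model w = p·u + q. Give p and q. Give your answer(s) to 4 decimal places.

p = 1.0455, q = -3.6727

Setting ∂/∂p … = 0 gives: 246·p + 30·q = 147;  30·p + 5·q = 13.
(Σu·u = 246, Σu = 30, Σ1 = 5, Σu·w = 147, Σw = 13.)
det = 246·5 − 30² = 330.
p = (147·5 − 30·13)/330 = 23/22; q = (246·13 − 30·147)/330 = -202/55.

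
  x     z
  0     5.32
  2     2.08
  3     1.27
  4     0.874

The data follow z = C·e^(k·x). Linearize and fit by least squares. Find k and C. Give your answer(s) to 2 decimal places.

With ln zᵢ as the transformed response and xᵢ as the regressor:
Σx = 9.0000, Σ(x)² = 29.0000, Σln z = 2.5082, Σx·ln z = 1.6431.
Equations: 29.0000·k + 9.0000·ln C = 1.6431;  9.0000·k + 4·ln C = 2.5082.
Slope k = (n·Σx·ln z − Σx·Σln z)/(n·Σ(x)² − (Σx)²) = (4·1.6431 − 9.0000·2.5082)/35.0000 = -0.45718; ln C = (Σln z − k·Σx)/n = 1.65570, so C = exp(1.65570) = 5.23675.

k = -0.46, C = 5.24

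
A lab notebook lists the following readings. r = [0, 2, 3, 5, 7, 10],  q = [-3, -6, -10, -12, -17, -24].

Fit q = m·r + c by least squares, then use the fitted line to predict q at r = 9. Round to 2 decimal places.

q̂ = -21.41

With design matrix X, XᵀX = [[187, 27]; [27, 6]] and Xᵀq = [-461, -72]ᵀ.
Eliminating c: 6·(row 1) − 27·(row 2) gives 393·m = 6·(-461) − 27·(-72) = -822, so m = -274/131.
Then c = ((-72) − 27·(-274/131))/6 = -339/131.
At r = 9: q̂ = (-274/131)·(9) + (-339/131)·(1) = -2805/131.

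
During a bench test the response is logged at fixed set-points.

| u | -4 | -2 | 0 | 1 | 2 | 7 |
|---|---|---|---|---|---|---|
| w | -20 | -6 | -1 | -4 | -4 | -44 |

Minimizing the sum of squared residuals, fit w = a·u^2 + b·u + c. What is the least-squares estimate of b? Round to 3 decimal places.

Sums needed: Σu^2·u^2 = 2690, Σu^2·u = 280, Σu^2 = 74, Σu·u = 74, Σu = 4, Σ1 = 6.
Moment sums: Σu^2·w = -2520, Σu·w = -228, Σw = -79.
Solving the 3×3 system (Gaussian elimination) gives a = -34907/36788, b = 11227/18394, c = -68825/36788.

b = 0.610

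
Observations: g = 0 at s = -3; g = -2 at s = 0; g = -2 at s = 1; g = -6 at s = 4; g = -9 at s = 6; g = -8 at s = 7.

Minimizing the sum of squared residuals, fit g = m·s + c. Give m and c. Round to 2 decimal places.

The normal equations are: 111·m + 15·c = -136;  15·m + 6·c = -27.
(Σs·s = 111, Σs = 15, Σ1 = 6, Σs·g = -136, Σg = -27.)
det = 111·6 − 15² = 441.
m = ((-136)·6 − 15·(-27))/441 = -137/147; c = (111·(-27) − 15·(-136))/441 = -319/147.

m = -0.93, c = -2.17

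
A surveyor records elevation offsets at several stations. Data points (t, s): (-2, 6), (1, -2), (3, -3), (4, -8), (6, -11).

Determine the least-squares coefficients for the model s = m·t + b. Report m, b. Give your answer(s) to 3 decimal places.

Normal-equation sums: Σt·t = 66, Σt = 12, Σ1 = 5.
Right-hand side: Σt·s = -121, Σs = -18.
Determinant 66·5 − 12² = 186.
m = ((-121)·5 − 12·(-18))/186 = -389/186; b = (66·(-18) − 12·(-121))/186 = 44/31.

m = -2.091, b = 1.419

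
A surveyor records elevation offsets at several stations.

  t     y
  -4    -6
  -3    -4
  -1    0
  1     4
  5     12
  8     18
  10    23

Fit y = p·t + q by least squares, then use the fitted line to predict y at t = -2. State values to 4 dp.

ŷ = -2.0414

Sums needed: Σt·t = 216, Σt = 16, Σ1 = 7.
And Σt·y = 474, Σy = 47.
Δ = 216·7 − 16² = 1256.
p = (474·7 − 16·47)/1256 = 1283/628; q = (216·47 − 16·474)/1256 = 321/157.
At t = -2: ŷ = (1283/628)·(-2) + (321/157)·(1) = -641/314.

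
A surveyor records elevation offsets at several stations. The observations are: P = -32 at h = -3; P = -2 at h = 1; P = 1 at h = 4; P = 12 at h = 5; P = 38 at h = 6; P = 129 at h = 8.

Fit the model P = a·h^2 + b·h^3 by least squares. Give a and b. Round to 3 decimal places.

a = -1.986, b = 0.501

Setting ∂/∂a … = 0 gives: 6355·a + 44451·b = 9650;  44451·a + 329251·b = 76682.
det = 6355·329251 − 44451² = 116498704.
a = (9650·329251 − 44451·76682)/116498704 = -28914929/14562338; b = (6355·76682 − 44451·9650)/116498704 = 7295245/14562338.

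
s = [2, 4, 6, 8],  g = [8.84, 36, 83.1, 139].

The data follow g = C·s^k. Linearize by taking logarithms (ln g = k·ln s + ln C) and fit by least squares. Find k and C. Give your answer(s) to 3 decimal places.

k = 2.001, C = 2.231

Taking logs, ln g = k·ln s + ln C, so regress ln g on ln s.
Sums: Σln s = 5.9506, Σ(ln s)² = 9.9367, Σln g = 15.1173, Σln s·ln g = 24.6590.
Normal system: [[9.9367, 5.9506]; [5.9506, 4]]·[k, ln C]ᵀ = [24.6590, 15.1173]ᵀ.
Solving (det = 4.3368): k = 2.00104, ln C = 0.80247, so C = exp(0.80247) = 2.23105.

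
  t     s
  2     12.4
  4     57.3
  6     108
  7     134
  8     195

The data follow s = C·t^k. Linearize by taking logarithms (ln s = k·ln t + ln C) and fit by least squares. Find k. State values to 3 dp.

k = 1.929

Linearized form: ln s = k·ln t + ln C. From the 5 transformed points,
Σln t = 7.8966, Σ(ln t)² = 13.7233, Σln s = 21.4190, Σln t·ln s = 36.2422.
Equations: 13.7233·k + 7.8966·ln C = 36.2422;  7.8966·k + 5·ln C = 21.4190.
Slope k = (n·Σln t·ln s − Σln t·Σln s)/(n·Σ(ln t)² − (Σln t)²) = (5·36.2422 − 7.8966·21.4190)/6.2610 = 1.92858; ln C = (Σln s − k·Σln t)/n = 1.23796.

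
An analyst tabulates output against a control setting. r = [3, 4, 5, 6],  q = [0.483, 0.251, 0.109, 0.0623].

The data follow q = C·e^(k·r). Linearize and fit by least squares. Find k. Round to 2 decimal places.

Let Y = ln q. Fitting Y = k·r + ln C by least squares:
Sums: Σr = 18.0000, Σ(r)² = 86.0000, Σln q = -7.1022, Σr·ln q = -35.4492.
Normal system: [[86.0000, 18.0000]; [18.0000, 4]]·[k, ln C]ᵀ = [-35.4492, -7.1022]ᵀ.
Slope k = (n·Σr·ln q − Σr·Σln q)/(n·Σ(r)² − (Σr)²) = (4·-35.4492 − 18.0000·-7.1022)/20.0000 = -0.69783; ln C = (Σln q − k·Σr)/n = 1.36466.

k = -0.70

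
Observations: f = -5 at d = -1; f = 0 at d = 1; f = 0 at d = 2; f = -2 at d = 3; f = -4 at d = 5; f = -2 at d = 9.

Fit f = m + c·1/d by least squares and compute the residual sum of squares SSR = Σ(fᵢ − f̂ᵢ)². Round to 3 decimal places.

SSR = 5.558

Normal-equation sums: Σ1 = 6, Σ1/d = 103/90, Σ1/d·1/d = 19549/8100.
Right-hand side: Σf = -13, Σ1/d·f = 149/45.
MᵀM·[m, c]ᵀ = Mᵀf becomes [[6, 103/90]; [103/90, 19549/8100]]·[m, c]ᵀ = [-13, 149/45]ᵀ.
Eliminating c: (19549/8100)·(row 1) − (103/90)·(row 2) gives (21337/1620)·m = (19549/8100)·(-13) − (103/90)·(149/45) = -284831/8100, so m = -284831/106685.
Then c = ((149/45) − (103/90)·(-284831/106685))/(19549/8100) = 56286/21337.
Residuals: 32836/106685, 179/5615, 144116/106685, -22349/106685, -39639/21337, 40191/106685; SSR = 592916/106685.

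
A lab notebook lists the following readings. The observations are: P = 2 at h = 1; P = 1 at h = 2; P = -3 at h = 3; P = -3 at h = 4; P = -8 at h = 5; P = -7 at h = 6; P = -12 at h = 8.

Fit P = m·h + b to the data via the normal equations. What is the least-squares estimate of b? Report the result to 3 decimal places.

b = 4.119

Compute the Gram sums: Σh·h = 155, Σh = 29, Σ1 = 7.
For MᵀP: Σh·P = -195, ΣP = -30.
So MᵀM·[m, b]ᵀ = MᵀP: [[155, 29]; [29, 7]]·[m, b]ᵀ = [-195, -30]ᵀ.
det = 155·7 − 29² = 244.
m = ((-195)·7 − 29·(-30))/244 = -495/244; b = (155·(-30) − 29·(-195))/244 = 1005/244.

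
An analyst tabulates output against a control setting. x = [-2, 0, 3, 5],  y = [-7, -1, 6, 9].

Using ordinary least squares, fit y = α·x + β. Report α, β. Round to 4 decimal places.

Entries of MᵀM: Σx·x = 38, Σx = 6, Σ1 = 4.
For Mᵀy: Σx·y = 77, Σy = 7.
Normal equations: [[38, 6]; [6, 4]]·[α, β]ᵀ = [77, 7]ᵀ.
Δ = 38·4 − 6² = 116.
α = (77·4 − 6·7)/116 = 133/58; β = (38·7 − 6·77)/116 = -49/29.

α = 2.2931, β = -1.6897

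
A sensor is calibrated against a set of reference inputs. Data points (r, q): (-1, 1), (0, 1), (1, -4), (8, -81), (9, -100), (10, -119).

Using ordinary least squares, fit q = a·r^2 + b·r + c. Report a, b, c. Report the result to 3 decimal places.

Setting ∂/∂a … = 0 gives: 20659·a + 2241·b + 247·c = -25187;  2241·a + 247·b + 27·c = -2743;  247·a + 27·b + 6·c = -302.
(Σr^2·r^2 = 20659, Σr^2·r = 2241, Σr^2 = 247, Σr·r = 247, Σr = 27, Σ1 = 6, Σr^2·q = -25187, Σr·q = -2743, Σq = -302.)
Inverting the 3×3 Gram matrix, [a, b, c]ᵀ = [-56/61, -42344/15311, -1467/15311]ᵀ.

a = -0.918, b = -2.766, c = -0.096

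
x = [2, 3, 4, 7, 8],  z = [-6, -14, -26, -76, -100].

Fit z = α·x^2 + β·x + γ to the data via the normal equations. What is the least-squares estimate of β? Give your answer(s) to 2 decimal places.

β = -0.84

Compute the Gram sums: Σx^2·x^2 = 6850, Σx^2·x = 954, Σx^2 = 142, Σx·x = 142, Σx = 24, Σ1 = 5.
Right-hand side: Σx^2·z = -10690, Σx·z = -1490, Σz = -222.
Normal equations: [[6850, 954, 142]; [954, 142, 24]; [142, 24, 5]]·[α, β, γ]ᵀ = [-10690, -1490, -222]ᵀ.
Solving the 3×3 system (Gaussian elimination) gives α = -599/406, β = -341/406, γ = 311/203.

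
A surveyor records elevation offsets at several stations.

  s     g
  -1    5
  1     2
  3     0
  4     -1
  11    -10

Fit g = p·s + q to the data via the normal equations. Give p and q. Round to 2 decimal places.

Normal-equation sums: Σs·s = 148, Σs = 18, Σ1 = 5.
Moment sums: Σs·g = -117, Σg = -4.
Determinant 148·5 − 18² = 416.
p = ((-117)·5 − 18·(-4))/416 = -513/416; q = (148·(-4) − 18·(-117))/416 = 757/208.

p = -1.23, q = 3.64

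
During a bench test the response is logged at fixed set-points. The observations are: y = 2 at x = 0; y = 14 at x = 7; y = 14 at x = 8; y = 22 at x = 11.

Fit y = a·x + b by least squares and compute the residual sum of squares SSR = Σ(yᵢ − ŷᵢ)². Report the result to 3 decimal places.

From the data, Σx·x = 234, Σx = 26, Σ1 = 4.
Right-hand side: Σx·y = 452, Σy = 52.
AᵀA·[a, b]ᵀ = Aᵀy becomes [[234, 26]; [26, 4]]·[a, b]ᵀ = [452, 52]ᵀ.
Eliminating b: 4·(row 1) − 26·(row 2) gives 260·a = 4·452 − 26·52 = 456, so a = 114/65.
Then b = (52 − 26·(114/65))/4 = 8/5.
Residuals: 2/5, 8/65, -106/65, 72/65; SSR = 264/65.

SSR = 4.062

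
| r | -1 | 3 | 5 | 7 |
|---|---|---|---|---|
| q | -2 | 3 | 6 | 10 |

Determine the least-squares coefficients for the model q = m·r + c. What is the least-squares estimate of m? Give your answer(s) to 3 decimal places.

Sums needed: Σr·r = 84, Σr = 14, Σ1 = 4.
And Σr·q = 111, Σq = 17.
So AᵀA·[m, c]ᵀ = Aᵀq: [[84, 14]; [14, 4]]·[m, c]ᵀ = [111, 17]ᵀ.
det = 84·4 − 14² = 140.
m = (111·4 − 14·17)/140 = 103/70; c = (84·17 − 14·111)/140 = -9/10.

m = 1.471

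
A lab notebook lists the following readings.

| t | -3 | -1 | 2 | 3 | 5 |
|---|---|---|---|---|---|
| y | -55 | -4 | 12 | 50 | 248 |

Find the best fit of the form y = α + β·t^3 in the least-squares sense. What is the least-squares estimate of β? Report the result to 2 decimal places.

With design matrix M, MᵀM = [[5, 132]; [132, 17148]] and Mᵀy = [251, 33935]ᵀ.
Δ = 5·17148 − 132² = 68316.
α = (251·17148 − 132·33935)/68316 = -14606/5693; β = (5·33935 − 132·251)/68316 = 136543/68316.

β = 2.00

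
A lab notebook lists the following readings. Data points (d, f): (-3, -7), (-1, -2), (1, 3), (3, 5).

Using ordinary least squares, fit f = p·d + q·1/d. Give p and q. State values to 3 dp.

Compute the Gram sums: Σd·d = 20, Σd·1/d = 4, Σ1/d·1/d = 20/9.
Moment sums: Σd·f = 41, Σ1/d·f = 9.
Normal equations: [[20, 4]; [4, 20/9]]·[p, q]ᵀ = [41, 9]ᵀ.
Δ = 20·(20/9) − 4² = 256/9.
p = (41·(20/9) − 4·9)/(256/9) = 31/16; q = (20·9 − 4·41)/(256/9) = 9/16.

p = 1.938, q = 0.563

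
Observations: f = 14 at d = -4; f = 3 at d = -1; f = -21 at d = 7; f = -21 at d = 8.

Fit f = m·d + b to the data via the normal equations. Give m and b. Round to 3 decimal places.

Sums needed: Σd·d = 130, Σd = 10, Σ1 = 4.
And Σd·f = -374, Σf = -25.
Δ = 130·4 − 10² = 420.
m = ((-374)·4 − 10·(-25))/420 = -89/30; b = (130·(-25) − 10·(-374))/420 = 7/6.

m = -2.967, b = 1.167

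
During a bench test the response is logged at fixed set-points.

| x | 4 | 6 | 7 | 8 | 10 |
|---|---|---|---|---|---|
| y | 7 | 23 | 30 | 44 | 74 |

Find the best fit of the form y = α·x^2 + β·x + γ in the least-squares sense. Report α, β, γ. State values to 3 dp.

The normal system AᵀA·[α, β, γ]ᵀ = Aᵀy is [[18049, 2135, 265]; [2135, 265, 35]; [265, 35, 5]]·[α, β, γ]ᵀ = [12626, 1468, 178]ᵀ.
Inverting the 3×3 Gram matrix, [α, β, γ]ᵀ = [1, -29/10, 29/10]ᵀ.

α = 1.000, β = -2.900, γ = 2.900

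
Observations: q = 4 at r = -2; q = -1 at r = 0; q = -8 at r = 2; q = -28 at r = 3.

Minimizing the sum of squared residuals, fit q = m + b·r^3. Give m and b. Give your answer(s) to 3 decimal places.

m = -1.955, b = -0.933

Normal-equation sums: Σ1 = 4, Σr^3 = 27, Σr^3·r^3 = 857.
Right-hand side: Σq = -33, Σr^3·q = -852.
Normal equations: [[4, 27]; [27, 857]]·[m, b]ᵀ = [-33, -852]ᵀ.
Eliminating b: 857·(row 1) − 27·(row 2) gives 2699·m = 857·(-33) − 27·(-852) = -5277, so m = -5277/2699.
Then b = ((-852) − 27·(-5277/2699))/857 = -2517/2699.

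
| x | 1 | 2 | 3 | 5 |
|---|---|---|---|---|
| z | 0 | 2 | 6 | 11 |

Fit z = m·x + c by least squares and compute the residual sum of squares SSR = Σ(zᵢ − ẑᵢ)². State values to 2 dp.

Setting ∂/∂m … = 0 gives: 39·m + 11·c = 77;  11·m + 4·c = 19.
Δ = 39·4 − 11² = 35.
m = (77·4 − 11·19)/35 = 99/35; c = (39·19 − 11·77)/35 = -106/35.
Residuals: 1/5, -22/35, 19/35, -4/35; SSR = 26/35.

SSR = 0.74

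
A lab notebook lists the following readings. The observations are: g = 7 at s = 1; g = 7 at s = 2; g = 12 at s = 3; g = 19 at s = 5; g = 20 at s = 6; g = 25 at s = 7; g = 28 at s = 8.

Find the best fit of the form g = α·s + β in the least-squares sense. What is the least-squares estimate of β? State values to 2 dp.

β = 2.44

Setting ∂/∂α … = 0 gives: 188·α + 32·β = 671;  32·α + 7·β = 118.
(Σs·s = 188, Σs = 32, Σ1 = 7, Σs·g = 671, Σg = 118.)
Δ = 188·7 − 32² = 292.
α = (671·7 − 32·118)/292 = 921/292; β = (188·118 − 32·671)/292 = 178/73.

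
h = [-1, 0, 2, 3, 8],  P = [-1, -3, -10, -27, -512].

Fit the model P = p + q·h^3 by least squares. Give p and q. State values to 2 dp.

With design matrix X, XᵀX = [[5, 546]; [546, 262938]] and XᵀP = [-553, -262952]ᵀ.
Eliminating q: 262938·(row 1) − 546·(row 2) gives 1016574·p = 262938·(-553) − 546·(-262952) = -1832922, so p = -23499/13033.
Then q = ((-262952) − 546·(-23499/13033))/262938 = -506411/508287.

p = -1.80, q = -1.00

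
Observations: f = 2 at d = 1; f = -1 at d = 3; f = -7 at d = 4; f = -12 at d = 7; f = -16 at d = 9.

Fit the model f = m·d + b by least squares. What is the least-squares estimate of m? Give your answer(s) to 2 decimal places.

m = -2.30

Entries of XᵀX: Σd·d = 156, Σd = 24, Σ1 = 5.
And Σd·f = -257, Σf = -34.
Eliminating b: 5·(row 1) − 24·(row 2) gives 204·m = 5·(-257) − 24·(-34) = -469, so m = -469/204.
Then b = ((-34) − 24·(-469/204))/5 = 72/17.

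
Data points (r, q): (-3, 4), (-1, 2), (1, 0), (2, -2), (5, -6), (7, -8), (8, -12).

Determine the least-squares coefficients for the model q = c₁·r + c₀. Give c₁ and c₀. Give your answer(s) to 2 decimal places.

From the data, Σr·r = 153, Σr = 19, Σ1 = 7.
For Mᵀq: Σr·q = -200, Σq = -22.
Normal equations: [[153, 19]; [19, 7]]·[c₁, c₀]ᵀ = [-200, -22]ᵀ.
Determinant 153·7 − 19² = 710.
c₁ = ((-200)·7 − 19·(-22))/710 = -491/355; c₀ = (153·(-22) − 19·(-200))/710 = 217/355.

c₁ = -1.38, c₀ = 0.61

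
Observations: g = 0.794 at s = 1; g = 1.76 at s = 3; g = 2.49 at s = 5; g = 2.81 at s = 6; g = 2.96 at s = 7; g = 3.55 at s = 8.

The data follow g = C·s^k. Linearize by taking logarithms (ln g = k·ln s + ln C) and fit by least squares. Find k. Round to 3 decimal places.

Taking logs, ln g = k·ln s + ln C, so regress ln g on ln s.
Σln s = 8.5252, Σ(ln s)² = 15.1183, Σln g = 4.6322, Σln s·ln g = 8.6868.
Equations: 15.1183·k + 8.5252·ln C = 8.6868;  8.5252·k + 6·ln C = 4.6322.
Solving (det = 18.0313): k = 0.70044, ln C = -0.22319.

k = 0.700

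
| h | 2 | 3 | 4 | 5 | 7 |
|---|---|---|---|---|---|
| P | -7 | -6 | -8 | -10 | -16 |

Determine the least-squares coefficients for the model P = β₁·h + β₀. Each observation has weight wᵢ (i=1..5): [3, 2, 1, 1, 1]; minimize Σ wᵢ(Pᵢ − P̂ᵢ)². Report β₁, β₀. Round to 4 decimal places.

The normal equations are: 120·β₁ + 28·β₀ = -272;  28·β₁ + 8·β₀ = -67.
(Σwᵢ·h·h = 120, Σwᵢ·h = 28, Σwᵢ·1 = 8, Σwᵢ·h·P = -272, Σwᵢ·P = -67.)
Δ = 120·8 − 28² = 176.
β₁ = ((-272)·8 − 28·(-67))/176 = -75/44; β₀ = (120·(-67) − 28·(-272))/176 = -53/22.

β₁ = -1.7045, β₀ = -2.4091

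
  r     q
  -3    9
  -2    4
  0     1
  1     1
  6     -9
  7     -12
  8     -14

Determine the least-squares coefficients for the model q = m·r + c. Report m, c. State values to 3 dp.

AᵀA·[m, c]ᵀ = Aᵀq reads: 163·m + 17·c = -284;  17·m + 7·c = -20.
Eliminating c: 7·(row 1) − 17·(row 2) gives 852·m = 7·(-284) − 17·(-20) = -1648, so m = -412/213.
Then c = ((-20) − 17·(-412/213))/7 = 392/213.

m = -1.934, c = 1.840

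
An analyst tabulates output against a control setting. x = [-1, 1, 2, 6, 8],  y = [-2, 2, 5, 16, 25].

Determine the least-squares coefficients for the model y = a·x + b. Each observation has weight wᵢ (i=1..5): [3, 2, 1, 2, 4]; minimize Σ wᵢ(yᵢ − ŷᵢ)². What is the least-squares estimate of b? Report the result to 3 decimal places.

AᵀWA·[a, b]ᵀ = AᵀWy reads: 337·a + 45·b = 1012;  45·a + 12·b = 135.
Eliminating b: 12·(row 1) − 45·(row 2) gives 2019·a = 12·1012 − 45·135 = 6069, so a = 2023/673.
Then b = (135 − 45·(2023/673))/12 = -15/673.

b = -0.022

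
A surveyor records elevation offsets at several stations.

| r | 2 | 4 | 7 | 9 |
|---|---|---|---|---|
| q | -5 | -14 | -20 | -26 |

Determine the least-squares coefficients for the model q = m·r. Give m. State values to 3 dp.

The normal system MᵀM·[m]ᵀ = Mᵀq is [[150]]·[m]ᵀ = [-440]ᵀ.
m = (-440)/150 = -2.93333.

m = -2.933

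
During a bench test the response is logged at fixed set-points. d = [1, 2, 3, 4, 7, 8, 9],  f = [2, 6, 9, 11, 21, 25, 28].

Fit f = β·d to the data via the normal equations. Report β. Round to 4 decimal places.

β = 3.0536

The normal system AᵀA·[β]ᵀ = Aᵀf is [[224]]·[β]ᵀ = [684]ᵀ.
β = 684/224 = 3.05357.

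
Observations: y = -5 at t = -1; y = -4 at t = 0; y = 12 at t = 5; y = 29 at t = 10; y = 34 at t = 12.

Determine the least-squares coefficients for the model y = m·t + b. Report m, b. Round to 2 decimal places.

Sums needed: Σt·t = 270, Σt = 26, Σ1 = 5.
Moment sums: Σt·y = 763, Σy = 66.
XᵀX·[m, b]ᵀ = Xᵀy becomes [[270, 26]; [26, 5]]·[m, b]ᵀ = [763, 66]ᵀ.
det = 270·5 − 26² = 674.
m = (763·5 − 26·66)/674 = 2099/674; b = (270·66 − 26·763)/674 = -1009/337.

m = 3.11, b = -2.99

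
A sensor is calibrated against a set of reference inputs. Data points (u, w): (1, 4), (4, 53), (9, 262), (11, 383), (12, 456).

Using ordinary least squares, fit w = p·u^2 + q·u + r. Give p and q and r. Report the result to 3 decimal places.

p = 3.016, q = 1.917, r = -1.531

MᵀM·[p, q, r]ᵀ = Mᵀw reads: 42195·p + 3853·q + 363·r = 134081;  3853·p + 363·q + 37·r = 12259;  363·p + 37·q + 5·r = 1158.
(Σu^2·u^2 = 42195, Σu^2·u = 3853, Σu^2 = 363, Σu·u = 363, Σu = 37, Σ1 = 5, Σu^2·w = 134081, Σu·w = 12259, Σw = 1158.)
Inverting the 3×3 Gram matrix, [p, q, r]ᵀ = [383/127, 487/254, -389/254]ᵀ.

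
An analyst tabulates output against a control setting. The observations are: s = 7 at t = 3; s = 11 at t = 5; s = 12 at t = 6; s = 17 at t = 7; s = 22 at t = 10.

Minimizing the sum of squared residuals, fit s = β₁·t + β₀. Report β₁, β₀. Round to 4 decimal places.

XᵀX·[β₁, β₀]ᵀ = Xᵀs reads: 219·β₁ + 31·β₀ = 487;  31·β₁ + 5·β₀ = 69.
(Σt·t = 219, Σt = 31, Σ1 = 5, Σt·s = 487, Σs = 69.)
Δ = 219·5 − 31² = 134.
β₁ = (487·5 − 31·69)/134 = 148/67; β₀ = (219·69 − 31·487)/134 = 7/67.

β₁ = 2.2090, β₀ = 0.1045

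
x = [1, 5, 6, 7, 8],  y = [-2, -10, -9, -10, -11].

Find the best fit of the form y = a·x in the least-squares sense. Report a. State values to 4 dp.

Compute the Gram sums: Σx·x = 175.
Moment sums: Σx·y = -264.
a = (-264)/175 = -1.50857.

a = -1.5086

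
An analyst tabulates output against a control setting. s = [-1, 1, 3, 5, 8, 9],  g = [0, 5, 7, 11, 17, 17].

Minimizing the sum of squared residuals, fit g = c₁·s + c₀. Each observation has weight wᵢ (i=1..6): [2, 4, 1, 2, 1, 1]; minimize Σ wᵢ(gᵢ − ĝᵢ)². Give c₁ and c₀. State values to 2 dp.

Compute the Gram sums: Σwᵢ·s·s = 210, Σwᵢ·s = 32, Σwᵢ·1 = 11.
For XᵀWg: Σwᵢ·s·g = 440, Σwᵢ·g = 83.
XᵀWX·[c₁, c₀]ᵀ = XᵀWg becomes [[210, 32]; [32, 11]]·[c₁, c₀]ᵀ = [440, 83]ᵀ.
Determinant 210·11 − 32² = 1286.
c₁ = (440·11 − 32·83)/1286 = 1092/643; c₀ = (210·83 − 32·440)/1286 = 1675/643.

c₁ = 1.70, c₀ = 2.60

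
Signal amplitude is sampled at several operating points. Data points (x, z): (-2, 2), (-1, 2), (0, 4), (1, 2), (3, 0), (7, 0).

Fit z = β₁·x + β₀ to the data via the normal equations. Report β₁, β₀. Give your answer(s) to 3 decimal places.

β₁ = -0.325, β₀ = 2.100

Setting ∂/∂β₁ … = 0 gives: 64·β₁ + 8·β₀ = -4;  8·β₁ + 6·β₀ = 10.
det = 64·6 − 8² = 320.
β₁ = ((-4)·6 − 8·10)/320 = -13/40; β₀ = (64·10 − 8·(-4))/320 = 21/10.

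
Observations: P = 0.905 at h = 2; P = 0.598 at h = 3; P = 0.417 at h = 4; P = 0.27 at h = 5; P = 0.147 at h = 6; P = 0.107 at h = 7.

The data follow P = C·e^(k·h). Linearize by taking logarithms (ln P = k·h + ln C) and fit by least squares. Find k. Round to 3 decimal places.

Linearized form: ln P = k·h + ln C. From the 6 transformed points,
AᵀA = [[139.0000, 27.0000]; [27.0000, 6]], rhs = [-38.9359, -6.9502]ᵀ  (here Σh = 27.0000, Σ(h)² = 139.0000, Σln P = -6.9502, Σh·ln P = -38.9359).
Solving (det = 105.0000): k = -0.43770, ln C = 0.81130.

k = -0.438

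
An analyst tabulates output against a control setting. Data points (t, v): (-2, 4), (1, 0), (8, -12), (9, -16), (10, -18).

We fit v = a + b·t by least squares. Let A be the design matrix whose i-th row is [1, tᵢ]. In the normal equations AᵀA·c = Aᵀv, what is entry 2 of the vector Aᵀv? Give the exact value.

Entry 2 ↔ basis t, so (Aᵀv)_{2} = Σᵢ (t)·vᵢ = (-2)·(4) + (1)·(0) + (8)·(-12) + (9)·(-16) + (10)·(-18) = -428.

-428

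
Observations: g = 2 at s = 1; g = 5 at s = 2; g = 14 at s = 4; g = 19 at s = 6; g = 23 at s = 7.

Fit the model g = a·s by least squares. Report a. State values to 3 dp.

Compute the Gram sums: Σs·s = 106.
And Σs·g = 343.
AᵀA·[a]ᵀ = Aᵀg becomes [[106]]·[a]ᵀ = [343]ᵀ.
a = 343/106 = 3.23585.

a = 3.236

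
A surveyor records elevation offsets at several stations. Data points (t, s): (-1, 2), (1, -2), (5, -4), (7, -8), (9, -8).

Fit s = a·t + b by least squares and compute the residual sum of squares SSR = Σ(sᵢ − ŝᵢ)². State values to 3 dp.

SSR = 4.791

Normal-equation sums: Σt·t = 157, Σt = 21, Σ1 = 5.
For Aᵀs: Σt·s = -152, Σs = -20.
Δ = 157·5 − 21² = 344.
a = ((-152)·5 − 21·(-20))/344 = -85/86; b = (157·(-20) − 21·(-152))/344 = 13/86.
Residuals: 37/43, -50/43, 34/43, -53/43, 32/43; SSR = 206/43.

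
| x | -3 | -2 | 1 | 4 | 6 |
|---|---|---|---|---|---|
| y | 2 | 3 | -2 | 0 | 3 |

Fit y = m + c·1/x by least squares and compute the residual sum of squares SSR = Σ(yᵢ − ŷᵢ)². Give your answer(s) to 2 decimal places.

SSR = 5.02

The normal system AᵀA·[m, c]ᵀ = Aᵀy is [[5, 7/12]; [7/12, 209/144]]·[m, c]ᵀ = [6, -11/3]ᵀ.
Eliminating c: (209/144)·(row 1) − (7/12)·(row 2) gives (83/12)·m = (209/144)·6 − (7/12)·(-11/3) = 781/72, so m = 781/498.
Then c = ((-11/3) − (7/12)·(781/498))/(209/144) = -262/83.
Residuals: -103/166, -73/498, -205/498, -194/249, 325/166; SSR = 1249/249.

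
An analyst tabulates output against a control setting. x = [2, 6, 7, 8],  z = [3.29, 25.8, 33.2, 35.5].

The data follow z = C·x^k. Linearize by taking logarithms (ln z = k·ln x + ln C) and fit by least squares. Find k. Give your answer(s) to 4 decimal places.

k = 1.7824

Let Y = ln z. Fitting Y = k·ln x + ln C by least squares:
Sums: Σln x = 6.5103, Σ(ln x)² = 11.8015, Σln z = 11.5133, Σln x·ln z = 20.8876.
Normal system: [[11.8015, 6.5103]; [6.5103, 4]]·[k, ln C]ᵀ = [20.8876, 11.5133]ᵀ.
Solving (det = 4.8225): k = 1.78240, ln C = -0.02264.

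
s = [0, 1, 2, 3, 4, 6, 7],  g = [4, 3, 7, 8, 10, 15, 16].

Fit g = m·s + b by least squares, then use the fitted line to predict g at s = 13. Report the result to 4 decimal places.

ĝ = 27.7246

The normal system MᵀM·[m, b]ᵀ = Mᵀg is [[115, 23]; [23, 7]]·[m, b]ᵀ = [283, 63]ᵀ.
Δ = 115·7 − 23² = 276.
m = (283·7 − 23·63)/276 = 133/69; b = (115·63 − 23·283)/276 = 8/3.
At s = 13: ĝ = (133/69)·(13) + (8/3)·(1) = 1913/69.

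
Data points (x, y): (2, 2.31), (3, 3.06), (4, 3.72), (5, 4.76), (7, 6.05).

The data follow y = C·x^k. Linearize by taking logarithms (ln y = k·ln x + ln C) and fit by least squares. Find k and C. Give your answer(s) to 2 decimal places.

With ln yᵢ as the transformed response and ln xᵢ as the regressor:
Σln x = 6.7334, Σ(ln x)² = 9.9861, Σln y = 6.6297, Σln x·ln y = 9.6441.
Normal system: [[9.9861, 6.7334]; [6.7334, 5]]·[k, ln C]ᵀ = [9.6441, 6.6297]ᵀ.
Slope k = (n·Σln x·ln y − Σln x·Σln y)/(n·Σ(ln x)² − (Σln x)²) = (5·9.6441 − 6.7334·6.6297)/4.5917 = 0.77972; ln C = (Σln y − k·Σln x)/n = 0.27590, so C = exp(0.27590) = 1.31771.

k = 0.78, C = 1.32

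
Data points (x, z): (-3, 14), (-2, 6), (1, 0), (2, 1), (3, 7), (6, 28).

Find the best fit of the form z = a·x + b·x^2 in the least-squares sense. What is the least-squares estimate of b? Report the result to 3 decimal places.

b = 1.013

Setting ∂/∂a … = 0 gives: 63·a + 217·b = 137;  217·a + 1491·b = 1225.
det = 63·1491 − 217² = 46844.
a = (137·1491 − 217·1225)/46844 = -4397/3346; b = (63·1225 − 217·137)/46844 = 3389/3346.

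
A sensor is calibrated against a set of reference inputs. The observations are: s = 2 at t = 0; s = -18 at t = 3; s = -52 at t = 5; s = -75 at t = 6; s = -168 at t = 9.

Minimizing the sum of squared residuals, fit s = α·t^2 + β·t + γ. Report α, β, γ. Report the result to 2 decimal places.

α = -2.03, β = -0.67, γ = 2.06

With design matrix A, AᵀA = [[8563, 1097, 151]; [1097, 151, 23]; [151, 23, 5]] and Aᵀs = [-17770, -2276, -311]ᵀ.
Row-reducing yields α = -10691/5278, β = -3539/5278, γ = 5428/2639.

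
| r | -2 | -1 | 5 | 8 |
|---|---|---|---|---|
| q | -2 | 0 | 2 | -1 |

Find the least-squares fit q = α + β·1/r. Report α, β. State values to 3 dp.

α = 0.050, β = 1.022

AᵀA·[α, β]ᵀ = Aᵀq reads: 4·α + (-47/40)·β = -1;  (-47/40)·α + (2089/1600)·β = 51/40.
det = 4·(2089/1600) − (-47/40)² = 6147/1600.
α = ((-1)·(2089/1600) − (-47/40)·(51/40))/(6147/1600) = 308/6147; β = (4·(51/40) − (-47/40)·(-1))/(6147/1600) = 6280/6147.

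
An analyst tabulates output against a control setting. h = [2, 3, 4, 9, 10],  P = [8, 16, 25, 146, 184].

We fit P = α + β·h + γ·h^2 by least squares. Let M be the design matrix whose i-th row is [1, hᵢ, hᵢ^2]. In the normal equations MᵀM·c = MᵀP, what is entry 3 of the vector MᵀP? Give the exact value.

30802

Entry 3 ↔ basis h^2, so (MᵀP)_{3} = Σᵢ (h^2)·Pᵢ = (4)·(8) + (9)·(16) + (16)·(25) + (81)·(146) + (100)·(184) = 30802.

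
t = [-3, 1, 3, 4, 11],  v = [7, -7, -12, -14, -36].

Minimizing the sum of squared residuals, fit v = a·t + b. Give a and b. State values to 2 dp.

Sums needed: Σt·t = 156, Σt = 16, Σ1 = 5.
And Σt·v = -516, Σv = -62.
So XᵀX·[a, b]ᵀ = Xᵀv: [[156, 16]; [16, 5]]·[a, b]ᵀ = [-516, -62]ᵀ.
Determinant 156·5 − 16² = 524.
a = ((-516)·5 − 16·(-62))/524 = -397/131; b = (156·(-62) − 16·(-516))/524 = -354/131.

a = -3.03, b = -2.70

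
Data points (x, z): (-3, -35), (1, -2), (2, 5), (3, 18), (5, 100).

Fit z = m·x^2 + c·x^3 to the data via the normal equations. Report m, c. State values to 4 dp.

m = -0.9332, c = 0.9865

Sums needed: Σx^2·x^2 = 804, Σx^2·x^3 = 3158, Σx^3·x^3 = 17148.
Moment sums: Σx^2·z = 2365, Σx^3·z = 13969.
AᵀA·[m, c]ᵀ = Aᵀz becomes [[804, 3158]; [3158, 17148]]·[m, c]ᵀ = [2365, 13969]ᵀ.
det = 804·17148 − 3158² = 3814028.
m = (2365·17148 − 3158·13969)/3814028 = -1779541/1907014; c = (804·13969 − 3158·2365)/3814028 = 1881203/1907014.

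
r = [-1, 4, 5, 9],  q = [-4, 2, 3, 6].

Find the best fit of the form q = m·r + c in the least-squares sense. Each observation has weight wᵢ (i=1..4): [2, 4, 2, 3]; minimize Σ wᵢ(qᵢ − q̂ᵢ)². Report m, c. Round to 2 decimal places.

m = 0.99, c = -2.39

Normal-equation sums: Σwᵢ·r·r = 359, Σwᵢ·r = 51, Σwᵢ·1 = 11.
For XᵀWq: Σwᵢ·r·q = 232, Σwᵢ·q = 24.
XᵀWX·[m, c]ᵀ = XᵀWq becomes [[359, 51]; [51, 11]]·[m, c]ᵀ = [232, 24]ᵀ.
Eliminating c: 11·(row 1) − 51·(row 2) gives 1348·m = 11·232 − 51·24 = 1328, so m = 332/337.
Then c = (24 − 51·(332/337))/11 = -804/337.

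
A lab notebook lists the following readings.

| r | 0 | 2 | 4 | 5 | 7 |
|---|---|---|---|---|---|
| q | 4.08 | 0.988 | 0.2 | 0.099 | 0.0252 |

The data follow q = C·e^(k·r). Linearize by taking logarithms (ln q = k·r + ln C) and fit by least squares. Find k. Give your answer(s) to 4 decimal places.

k = -0.7342

Linearized form: ln q = k·r + ln C. From the 5 transformed points,
XᵀX = [[94.0000, 18.0000]; [18.0000, 5]], rhs = [-43.7915, -6.2090]ᵀ  (here Σr = 18.0000, Σ(r)² = 94.0000, Σln q = -6.2090, Σr·ln q = -43.7915).
Δ = 94.0000·5 − (18.0000)² = 146.0000; k = (-43.7915·5 − 18.0000·-6.2090)/146.0000 = -0.73422, ln C = (94.0000·-6.2090 − 18.0000·-43.7915)/146.0000 = 1.40140.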